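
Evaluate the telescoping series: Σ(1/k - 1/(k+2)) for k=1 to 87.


Telescoping with gap 2: two head and two tail terms survive.
= (1 + 1/2) - (1/88 + 1/89)
= 3/2 - 1/88 - 1/89 = 11571/7832

Sum = 11571/7832


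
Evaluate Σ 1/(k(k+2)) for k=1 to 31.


1/(k(k+2)) = (1/2)·(1/k - 1/(k+2)) (partial fractions)
Telescoping: Σ = (1/2)·(1 + 1/2 - 1/32 - 1/33) = 1519/2112

Sum = 1519/2112


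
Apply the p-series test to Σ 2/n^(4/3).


p-series test: Σ c/n^p converges if p > 1, diverges if p ≤ 1 (constant c > 0 doesn't affect convergence).
p = 4/3
4/3 > 1 → CONVERGES

Converges (p = 4/3 > 1)


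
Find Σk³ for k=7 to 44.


Σₖ₌7^44 k³ = [44·45/2]² − [6·7/2]²
= 980100 − 441 = 979659

Σk³ = 979659


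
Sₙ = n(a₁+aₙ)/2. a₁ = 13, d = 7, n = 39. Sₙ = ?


aₙ = 13 + (39-1)×7 = 279
Sₙ = n(a₁+aₙ)/2 = 39×(13+279)/2
= 39×292/2 = 5694

S_39 = 5694


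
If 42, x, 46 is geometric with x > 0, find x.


GM = √(42×46) = √1932 = 43.9545

GM = 43.9545


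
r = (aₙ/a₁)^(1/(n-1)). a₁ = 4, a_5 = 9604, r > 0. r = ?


r^(n-1) = aₙ/a₁
r^4 = 9604/4 = 2401
r = 2401^(1/4)
= ±7; taking r > 0 gives r = 7

r = 7


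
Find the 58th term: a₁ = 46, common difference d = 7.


aₙ = a₁ + (n-1)d
= 46 + (58-1)×7
= 46 + 399
= 445

a_58 = 445


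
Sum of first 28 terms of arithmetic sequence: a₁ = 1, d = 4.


aₙ = 1 + (28-1)×4 = 109
Sₙ = n(a₁+aₙ)/2 = 28×(1+109)/2
= 28×110/2 = 1540

S_28 = 1540


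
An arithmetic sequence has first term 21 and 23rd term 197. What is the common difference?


d = (aₙ - a₁)/(n-1)
= (197 - 21)/(23-1)
= 176/22 = 8

d = 8


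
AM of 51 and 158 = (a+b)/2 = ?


AM = (51 + 158)/2 = 209/2 = 104.5

AM = 104.5


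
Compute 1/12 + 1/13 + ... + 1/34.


Σₖ₌12^34 1/k = 1/12 + 1/13 + 1/14 + ... + 1/34
= 158603136279059/144403552893600
≈ 1.0983

Sum = 158603136279059/144403552893600 ≈ 1.0983


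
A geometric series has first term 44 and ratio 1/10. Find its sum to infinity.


S∞ = a₁/(1-r) = 44/(1 - 1/10)
= 44/(9/10)
= 440/9

S∞ = 440/9


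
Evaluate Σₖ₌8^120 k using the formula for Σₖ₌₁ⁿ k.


Σₖ₌8^120 k = Σₖ₌₁^120 k − Σₖ₌₁^7 k
= 120·121/2 − 7·8/2
= 7260 − 28 = 7232

Σk = 7232


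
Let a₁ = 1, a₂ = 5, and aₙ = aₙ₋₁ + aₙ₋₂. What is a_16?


Computing iteratively: 1, 5, 6, 11, 17, 28, 45, 73, 118, 191, 309, 500, ...
a_16 = 3427

a_16 = 3427


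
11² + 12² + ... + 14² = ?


Σₖ₌11^14 k² = Σₖ₌₁^14 k² − Σₖ₌₁^10 k²
= 14·15·29/6 − 10·11·21/6
= 1015 − 385 = 630

Σk² = 630


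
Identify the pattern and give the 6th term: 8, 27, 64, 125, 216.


Pattern: perfect cubes: n³
Terms: 8, 27, 64, 125, 216
Next term = 343

Next term = 343


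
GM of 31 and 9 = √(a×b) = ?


GM = √(31×9) = √279 = 16.7033

GM = 16.7033


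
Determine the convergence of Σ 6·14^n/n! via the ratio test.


aₙ = 6·14^n/n!
a_{n+1}/aₙ = 14^(n+1)/(n+1)! × n!/14^n  (constant 6 cancels)
= 14/(n+1)
L = lim(n→∞) 14/(n+1) = 0
L < 1 → series CONVERGES

Converges (ratio test: L = 0 < 1)


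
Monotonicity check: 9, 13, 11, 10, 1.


Differences: 4, -2, -1, -9
Difference at position 1 is +4 (> 0) but position 2 is -2 (< 0) — sequence both rises and falls
→ NOT monotonic

Not monotonic


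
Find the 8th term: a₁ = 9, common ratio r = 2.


aₙ = a₁·r^(n-1)
= 9×2^7
= 9×128
= 1152

a_8 = 1152


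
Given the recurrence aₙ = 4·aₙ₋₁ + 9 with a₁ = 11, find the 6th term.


Computing step by step:
a_1 = 11
a_2 = 53
a_3 = 221
a_4 = 893
a_5 = 3581
a_6 = 14333


a_6 = 14333


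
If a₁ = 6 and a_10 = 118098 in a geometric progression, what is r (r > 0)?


r^(n-1) = aₙ/a₁
r^9 = 118098/6 = 19683
r = 19683^(1/9)
= 3

r = 3


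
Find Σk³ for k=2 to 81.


Σₖ₌2^81 k³ = [81·82/2]² − [1·2/2]²
= 11029041 − 1 = 11029040

Σk³ = 11029040


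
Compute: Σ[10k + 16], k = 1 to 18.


Σ(10k+16) = 10·Σk + 16·n
= 10·171 + 16·18
= 1710 + 288 = 1998

Σ = 1998


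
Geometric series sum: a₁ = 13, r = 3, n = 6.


Sₙ = 13×(3^6 - 1)/(3 - 1)
= 13×(729 - 1)/2
= 13×728/2
= 4732

S_6 = 4732


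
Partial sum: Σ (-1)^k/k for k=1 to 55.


S = -1 + 1/2 - 1/3 + 1/4 - 1/5 + 1/6 - 1/7 + 1/8 ± ...
= -0.7022
(Full series converges to -ln(2) ≈ -0.6931)

S_55 = -0.7022


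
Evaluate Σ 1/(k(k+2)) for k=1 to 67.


1/(k(k+2)) = (1/2)·(1/k - 1/(k+2)) (partial fractions)
Telescoping: Σ = (1/2)·(1 + 1/2 - 1/68 - 1/69) = 6901/9384

Sum = 6901/9384


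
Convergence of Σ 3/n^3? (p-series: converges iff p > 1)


p-series test: Σ c/n^p converges if p > 1, diverges if p ≤ 1 (constant c > 0 doesn't affect convergence).
p = 3
3 > 1 → CONVERGES

Converges (p = 3 > 1)


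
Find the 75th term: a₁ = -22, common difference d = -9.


aₙ = a₁ + (n-1)d
= -22 + (75-1)×-9
= -22 - 666
= -688

a_75 = -688


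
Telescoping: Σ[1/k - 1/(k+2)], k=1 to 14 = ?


Telescoping with gap 2: two head and two tail terms survive.
= (1 + 1/2) - (1/15 + 1/16)
= 3/2 - 1/15 - 1/16 = 329/240

Sum = 329/240


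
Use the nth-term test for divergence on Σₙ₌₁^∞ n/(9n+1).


lim(n→∞) n/(9n+1) = 1/9 = 1/9  (divide numerator and denominator by n)
lim aₙ = 1/9 ≠ 0 → series DIVERGES

Diverges (lim aₙ = 1/9 ≠ 0)


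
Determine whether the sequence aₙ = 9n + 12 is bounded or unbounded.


aₙ = 9n + 12 → as n→∞, aₙ→∞
No finite upper bound exists
The sequence is UNBOUNDED

Unbounded (aₙ → ∞ as n → ∞)


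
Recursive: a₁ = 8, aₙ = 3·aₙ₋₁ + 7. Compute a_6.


Computing step by step:
a_1 = 8
a_2 = 31
a_3 = 100
a_4 = 307
a_5 = 928
a_6 = 2791


a_6 = 2791


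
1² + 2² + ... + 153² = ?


n = 153
n(n+1)(2n+1)/6 = 153×154×307/6
= 7233534/6 = 1205589

Σk² = 1205589


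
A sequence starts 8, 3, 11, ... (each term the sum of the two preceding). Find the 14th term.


Computing iteratively: 8, 3, 11, 14, 25, 39, 64, 103, 167, 270, 437, 707, ...
a_14 = 1851

a_14 = 1851


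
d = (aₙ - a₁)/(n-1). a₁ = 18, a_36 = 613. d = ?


d = (aₙ - a₁)/(n-1)
= (613 - 18)/(36-1)
= 595/35 = 17

d = 17


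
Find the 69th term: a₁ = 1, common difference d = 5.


aₙ = a₁ + (n-1)d
= 1 + (69-1)×5
= 1 + 340
= 341

a_69 = 341


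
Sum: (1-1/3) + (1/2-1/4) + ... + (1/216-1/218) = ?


Telescoping with gap 2: two head and two tail terms survive.
= (1 + 1/2) - (1/217 + 1/218)
= 3/2 - 1/217 - 1/218 = 35262/23653

Sum = 35262/23653


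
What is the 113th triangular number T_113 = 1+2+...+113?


n(n+1)/2 = 113×114/2 = 12882/2 = 6441

Σk = 6441


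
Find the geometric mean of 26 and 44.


GM = √(26×44) = √1144 = 33.8231

GM = 33.8231


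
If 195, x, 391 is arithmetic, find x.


AM = (195 + 391)/2 = 586/2 = 293

AM = 293


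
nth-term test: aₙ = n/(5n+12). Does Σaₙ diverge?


lim(n→∞) n/(5n+12) = 1/5 = 1/5  (divide numerator and denominator by n)
lim aₙ = 1/5 ≠ 0 → series DIVERGES

Diverges (lim aₙ = 1/5 ≠ 0)


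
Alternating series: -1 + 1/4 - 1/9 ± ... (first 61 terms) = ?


S = -1 + 1/4 - 1/9 + 1/16 - 1/25 + 1/36 - 1/49 + 1/64 ± ...
= -0.8226
(Full series converges to -π²/12 ≈ -0.8225)

S_61 = -0.8226


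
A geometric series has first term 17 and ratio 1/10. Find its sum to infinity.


S∞ = a₁/(1-r) = 17/(1 - 1/10)
= 17/(9/10)
= 170/9

S∞ = 170/9


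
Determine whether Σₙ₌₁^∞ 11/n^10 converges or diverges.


p-series test: Σ c/n^p converges if p > 1, diverges if p ≤ 1 (constant c > 0 doesn't affect convergence).
p = 10
10 > 1 → CONVERGES

Converges (p = 10 > 1)


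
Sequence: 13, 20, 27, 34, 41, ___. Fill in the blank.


Pattern: arithmetic (d=7)
Terms: 13, 20, 27, 34, 41
Next term = 48

Next term = 48


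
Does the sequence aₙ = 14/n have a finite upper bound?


a₁ = 14, a₂ = 14/2, a₃ = 14/3, ...
0 < aₙ ≤ 14 for all n ≥ 1
Lower bound: 0, Upper bound: 14
The sequence IS bounded

Bounded (0 < aₙ ≤ 14)


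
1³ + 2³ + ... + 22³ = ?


n(n+1)/2 = 22×23/2 = 253
Σk³ = 253² = 64009

Σk³ = 64009


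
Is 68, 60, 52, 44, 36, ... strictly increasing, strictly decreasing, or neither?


Differences: -8, -8, -8, -8
All differences < 0 → strictly DECREASING

Monotonically decreasing


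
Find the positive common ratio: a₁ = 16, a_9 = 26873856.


r^(n-1) = aₙ/a₁
r^8 = 26873856/16 = 1679616
r = 1679616^(1/8)
= ±6; taking r > 0 gives r = 6

r = 6


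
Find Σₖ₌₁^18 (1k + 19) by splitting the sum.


Σ(1k+19) = 1·Σk + 19·n
= 1·171 + 19·18
= 171 + 342 = 513

Σ = 513


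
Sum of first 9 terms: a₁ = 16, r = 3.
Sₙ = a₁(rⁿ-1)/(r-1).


Sₙ = 16×(3^9 - 1)/(3 - 1)
= 16×(19683 - 1)/2
= 16×19682/2
= 157456

S_9 = 157456


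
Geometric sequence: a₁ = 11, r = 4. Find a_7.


aₙ = a₁·r^(n-1)
= 11×4^6
= 11×4096
= 45056

a_7 = 45056


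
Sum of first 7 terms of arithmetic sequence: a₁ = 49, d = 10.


aₙ = 49 + (7-1)×10 = 109
Sₙ = n(a₁+aₙ)/2 = 7×(49+109)/2
= 7×158/2 = 553

S_7 = 553


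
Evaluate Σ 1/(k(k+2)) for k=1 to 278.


1/(k(k+2)) = (1/2)·(1/k - 1/(k+2)) (partial fractions)
Telescoping: Σ = (1/2)·(1 + 1/2 - 1/279 - 1/280) = 116621/156240

Sum = 116621/156240


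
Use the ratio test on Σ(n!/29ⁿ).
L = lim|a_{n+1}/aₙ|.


aₙ = n!/29^n
a_{n+1}/aₙ = (n+1)!/29^(n+1) × 29^n/n!
= (n+1)/29
L = lim(n→∞) (n+1)/29 = ∞
L > 1 → series DIVERGES

Diverges (ratio test: L = ∞ > 1)


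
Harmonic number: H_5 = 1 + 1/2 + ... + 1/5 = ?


H_5 = 1/1 + 1/2 + 1/3 + 1/4 + 1/5
= 137/60
≈ 2.2833

H_5 = 137/60 ≈ 2.2833


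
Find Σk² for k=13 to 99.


Σₖ₌13^99 k² = Σₖ₌₁^99 k² − Σₖ₌₁^12 k²
= 99·100·199/6 − 12·13·25/6
= 328350 − 650 = 327700

Σk² = 327700


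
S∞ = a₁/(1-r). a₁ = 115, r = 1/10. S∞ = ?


S∞ = a₁/(1-r) = 115/(1 - 1/10)
= 115/(9/10)
= 1150/9

S∞ = 1150/9


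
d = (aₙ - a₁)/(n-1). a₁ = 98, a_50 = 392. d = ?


d = (aₙ - a₁)/(n-1)
= (392 - 98)/(50-1)
= 294/49 = 6

d = 6


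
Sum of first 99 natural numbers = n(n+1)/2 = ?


n(n+1)/2 = 99×100/2 = 9900/2 = 4950

Σk = 4950


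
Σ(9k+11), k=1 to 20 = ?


Σ(9k+11) = 9·Σk + 11·n
= 9·210 + 11·20
= 1890 + 220 = 2110

Σ = 2110


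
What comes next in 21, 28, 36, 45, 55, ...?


Pattern: triangular numbers: n(n+1)/2
Terms: 21, 28, 36, 45, 55
Next term = 66

Next term = 66


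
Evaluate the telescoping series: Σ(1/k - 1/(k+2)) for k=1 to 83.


Telescoping with gap 2: two head and two tail terms survive.
= (1 + 1/2) - (1/84 + 1/85)
= 3/2 - 1/84 - 1/85 = 10541/7140

Sum = 10541/7140


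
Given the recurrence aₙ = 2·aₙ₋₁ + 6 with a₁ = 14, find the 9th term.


Computing step by step:
a_1 = 14
a_2 = 34
a_3 = 74
a_4 = 154
a_5 = 314
a_6 = 634
a_7 = 1274
a_8 = 2554
a_9 = 5114


a_9 = 5114


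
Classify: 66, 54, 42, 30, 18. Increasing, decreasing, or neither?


Differences: -12, -12, -12, -12
All differences < 0 → strictly DECREASING

Monotonically decreasing


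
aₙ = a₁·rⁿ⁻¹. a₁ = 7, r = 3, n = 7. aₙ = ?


aₙ = a₁·r^(n-1)
= 7×3^6
= 7×729
= 5103

a_7 = 5103


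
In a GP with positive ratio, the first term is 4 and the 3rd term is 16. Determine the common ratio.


r^(n-1) = aₙ/a₁
r^2 = 16/4 = 4
r = 4^(1/2)
= ±2; taking r > 0 gives r = 2

r = 2


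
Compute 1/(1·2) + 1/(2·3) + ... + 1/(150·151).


1/(k(k+1)) = 1/k - 1/(k+1) (partial fractions)
Telescoping: Σ = 1 - 1/151 = 150/151

Sum = 150/151


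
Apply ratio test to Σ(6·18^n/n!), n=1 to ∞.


aₙ = 6·18^n/n!
a_{n+1}/aₙ = 18^(n+1)/(n+1)! × n!/18^n  (constant 6 cancels)
= 18/(n+1)
L = lim(n→∞) 18/(n+1) = 0
L < 1 → series CONVERGES

Converges (ratio test: L = 0 < 1)


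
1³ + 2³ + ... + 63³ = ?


n(n+1)/2 = 63×64/2 = 2016
Σk³ = 2016² = 4064256

Σk³ = 4064256


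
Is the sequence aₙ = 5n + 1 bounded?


aₙ = 5n + 1 → as n→∞, aₙ→∞
No finite upper bound exists
The sequence is UNBOUNDED

Unbounded (aₙ → ∞ as n → ∞)


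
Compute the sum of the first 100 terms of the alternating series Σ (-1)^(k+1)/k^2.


S = 1 - 1/4 + 1/9 - 1/16 + 1/25 - 1/36 + 1/49 - 1/64 ± ...
= 0.8224
(Full series converges to +π²/12 ≈ +0.8225)

S_100 = 0.8224


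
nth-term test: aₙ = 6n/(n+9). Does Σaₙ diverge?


lim(n→∞) 6n/(n+9) = 6/1 = 6  (divide numerator and denominator by n)
lim aₙ = 6 ≠ 0 → series DIVERGES

Diverges (lim aₙ = 6 ≠ 0)


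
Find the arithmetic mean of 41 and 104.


AM = (41 + 104)/2 = 145/2 = 72.5

AM = 72.5


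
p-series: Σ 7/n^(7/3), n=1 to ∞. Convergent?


p-series test: Σ c/n^p converges if p > 1, diverges if p ≤ 1 (constant c > 0 doesn't affect convergence).
p = 7/3
7/3 > 1 → CONVERGES

Converges (p = 7/3 > 1)


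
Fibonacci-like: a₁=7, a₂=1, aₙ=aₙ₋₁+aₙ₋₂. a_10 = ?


Computing iteratively: 7, 1, 8, 9, 17, 26, 43, 69, 112, 181
a_10 = 181

a_10 = 181


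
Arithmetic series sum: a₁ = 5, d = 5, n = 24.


aₙ = 5 + (24-1)×5 = 120
Sₙ = n(a₁+aₙ)/2 = 24×(5+120)/2
= 24×125/2 = 1500

S_24 = 1500


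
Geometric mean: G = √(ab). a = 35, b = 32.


GM = √(35×32) = √1120 = 33.4664

GM = 33.4664


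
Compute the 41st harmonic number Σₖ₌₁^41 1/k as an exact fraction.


H_41 = 1/1 + 1/2 + 1/3 + ... + 1/41
= 85691034670497533/19914562703599200
≈ 4.3029

H_41 = 85691034670497533/19914562703599200 ≈ 4.3029


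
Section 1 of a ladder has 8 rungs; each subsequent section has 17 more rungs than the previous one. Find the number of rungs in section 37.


aₙ = a₁ + (n-1)d
= 8 + (37-1)×17
= 8 + 612
= 620

a_37 = 620


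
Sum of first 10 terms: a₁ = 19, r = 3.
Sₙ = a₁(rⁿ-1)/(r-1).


Sₙ = 19×(3^10 - 1)/(3 - 1)
= 19×(59049 - 1)/2
= 19×59048/2
= 560956

S_10 = 560956


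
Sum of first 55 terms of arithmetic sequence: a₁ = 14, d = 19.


aₙ = 14 + (55-1)×19 = 1040
Sₙ = n(a₁+aₙ)/2 = 55×(14+1040)/2
= 55×1054/2 = 28985

S_55 = 28985


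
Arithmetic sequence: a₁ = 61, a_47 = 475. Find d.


d = (aₙ - a₁)/(n-1)
= (475 - 61)/(47-1)
= 414/46 = 9

d = 9


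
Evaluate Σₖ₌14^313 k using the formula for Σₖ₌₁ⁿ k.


Σₖ₌14^313 k = Σₖ₌₁^313 k − Σₖ₌₁^13 k
= 313·314/2 − 13·14/2
= 49141 − 91 = 49050

Σk = 49050


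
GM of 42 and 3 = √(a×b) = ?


GM = √(42×3) = √126 = 11.225

GM = 11.225


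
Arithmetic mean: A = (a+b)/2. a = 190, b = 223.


AM = (190 + 223)/2 = 413/2 = 206.5

AM = 206.5


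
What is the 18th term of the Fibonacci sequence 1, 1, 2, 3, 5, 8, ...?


Fibonacci sequence: 1, 1, 2, 3, 5, 8, 13, 21, 34, 55, 89, ...
F(18) = 2584

F(18) = 2584


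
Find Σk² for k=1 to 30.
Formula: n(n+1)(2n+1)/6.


n = 30
n(n+1)(2n+1)/6 = 30×31×61/6
= 56730/6 = 9455

Σk² = 9455


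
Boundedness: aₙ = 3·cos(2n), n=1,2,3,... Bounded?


For all n, -1 ≤ cos(2n) ≤ 1, so -3 ≤ 3·cos(2n) ≤ 3
Lower bound: -3, Upper bound: 3
The sequence IS bounded

Bounded (-3 ≤ aₙ ≤ 3)


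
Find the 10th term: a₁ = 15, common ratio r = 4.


aₙ = a₁·r^(n-1)
= 15×4^9
= 15×262144
= 3932160

a_10 = 3932160


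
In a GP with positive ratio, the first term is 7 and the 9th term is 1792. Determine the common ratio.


r^(n-1) = aₙ/a₁
r^8 = 1792/7 = 256
r = 256^(1/8)
= ±2; taking r > 0 gives r = 2

r = 2


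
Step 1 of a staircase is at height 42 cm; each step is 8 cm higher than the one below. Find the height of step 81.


aₙ = a₁ + (n-1)d
= 42 + (81-1)×8
= 42 + 640
= 682

a_81 = 682


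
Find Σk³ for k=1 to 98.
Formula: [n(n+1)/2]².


n(n+1)/2 = 98×99/2 = 4851
Σk³ = 4851² = 23532201

Σk³ = 23532201


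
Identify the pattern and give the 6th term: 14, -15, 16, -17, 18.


Pattern: alternating sign, magnitude arithmetic (d=1)
Terms: 14, -15, 16, -17, 18
Next term = -19

Next term = -19


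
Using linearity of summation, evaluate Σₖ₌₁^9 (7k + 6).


Σ(7k+6) = 7·Σk + 6·n
= 7·45 + 6·9
= 315 + 54 = 369

Σ = 369


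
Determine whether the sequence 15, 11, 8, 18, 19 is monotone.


Differences: -4, -3, 10, 1
Difference at position 3 is +10 (> 0) but position 1 is -4 (< 0) — sequence both rises and falls
→ NOT monotonic

Not monotonic


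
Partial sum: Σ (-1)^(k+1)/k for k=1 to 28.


S = 1 - 1/2 + 1/3 - 1/4 + 1/5 - 1/6 + 1/7 - 1/8 ± ...
= 0.6756
(Full series converges to +ln(2) ≈ +0.6931)

S_28 = 0.6756


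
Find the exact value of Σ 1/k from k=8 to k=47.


Σₖ₌8^47 1/k = 1/8 + 1/9 + 1/10 + ... + 1/47
= 816866824984547958443/442720643463713815200
≈ 1.8451

Sum = 816866824984547958443/442720643463713815200 ≈ 1.8451


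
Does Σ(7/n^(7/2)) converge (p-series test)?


p-series test: Σ c/n^p converges if p > 1, diverges if p ≤ 1 (constant c > 0 doesn't affect convergence).
p = 7/2
7/2 > 1 → CONVERGES

Converges (p = 7/2 > 1)


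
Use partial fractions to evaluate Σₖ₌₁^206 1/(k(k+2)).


1/(k(k+2)) = (1/2)·(1/k - 1/(k+2)) (partial fractions)
Telescoping: Σ = (1/2)·(1 + 1/2 - 1/207 - 1/208) = 64169/86112

Sum = 64169/86112


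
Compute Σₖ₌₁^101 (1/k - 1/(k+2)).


Telescoping with gap 2: two head and two tail terms survive.
= (1 + 1/2) - (1/102 + 1/103)
= 3/2 - 1/102 - 1/103 = 7777/5253

Sum = 7777/5253


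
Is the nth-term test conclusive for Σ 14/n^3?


lim(n→∞) 14/n^3 = 0
lim aₙ = 0 → nth-term test is INCONCLUSIVE
(Need other tests; this is actually a convergent p-series with p=3 > 1)

Inconclusive (lim aₙ = 0; need another test)


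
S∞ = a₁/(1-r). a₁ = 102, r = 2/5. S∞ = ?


S∞ = a₁/(1-r) = 102/(1 - 2/5)
= 102/(3/5)
= 170

S∞ = 170


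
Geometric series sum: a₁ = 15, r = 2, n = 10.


Sₙ = 15×(2^10 - 1)/(2 - 1)
= 15×(1024 - 1)/1
= 15×1023/1
= 15345

S_10 = 15345


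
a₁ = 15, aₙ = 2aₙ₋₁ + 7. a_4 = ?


Computing step by step:
a_1 = 15
a_2 = 37
a_3 = 81
a_4 = 169


a_4 = 169


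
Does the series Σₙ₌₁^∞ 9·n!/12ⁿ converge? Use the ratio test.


aₙ = 9·n!/12^n
a_{n+1}/aₙ = (n+1)!/12^(n+1) × 12^n/n!  (constant 9 cancels)
= (n+1)/12
L = lim(n→∞) (n+1)/12 = ∞
L > 1 → series DIVERGES

Diverges (ratio test: L = ∞ > 1)


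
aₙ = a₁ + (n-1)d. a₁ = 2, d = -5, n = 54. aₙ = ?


aₙ = a₁ + (n-1)d
= 2 + (54-1)×-5
= 2 - 265
= -263

a_54 = -263


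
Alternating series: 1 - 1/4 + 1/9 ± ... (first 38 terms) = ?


S = 1 - 1/4 + 1/9 - 1/16 + 1/25 - 1/36 + 1/49 - 1/64 ± ...
= 0.8221
(Full series converges to +π²/12 ≈ +0.8225)

S_38 = 0.8221


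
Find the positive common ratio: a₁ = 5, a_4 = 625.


r^(n-1) = aₙ/a₁
r^3 = 625/5 = 125
r = 125^(1/3)
= 5

r = 5


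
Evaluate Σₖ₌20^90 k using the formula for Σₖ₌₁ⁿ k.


Σₖ₌20^90 k = Σₖ₌₁^90 k − Σₖ₌₁^19 k
= 90·91/2 − 19·20/2
= 4095 − 190 = 3905

Σk = 3905


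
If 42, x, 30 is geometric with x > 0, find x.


GM = √(42×30) = √1260 = 35.4965

GM = 35.4965


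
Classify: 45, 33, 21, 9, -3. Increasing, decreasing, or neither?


Differences: -12, -12, -12, -12
All differences < 0 → strictly DECREASING

Monotonically decreasing


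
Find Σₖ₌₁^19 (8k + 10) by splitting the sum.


Σ(8k+10) = 8·Σk + 10·n
= 8·190 + 10·19
= 1520 + 190 = 1710

Σ = 1710


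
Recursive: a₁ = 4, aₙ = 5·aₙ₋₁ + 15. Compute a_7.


Computing step by step:
a_1 = 4
a_2 = 35
a_3 = 190
a_4 = 965
a_5 = 4840
a_6 = 24215
a_7 = 121090


a_7 = 121090


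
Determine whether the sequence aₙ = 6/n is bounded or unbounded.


a₁ = 6, a₂ = 6/2, a₃ = 6/3, ...
0 < aₙ ≤ 6 for all n ≥ 1
Lower bound: 0, Upper bound: 6
The sequence IS bounded

Bounded (0 < aₙ ≤ 6)


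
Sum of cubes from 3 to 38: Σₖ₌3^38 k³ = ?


Σₖ₌3^38 k³ = [38·39/2]² − [2·3/2]²
= 549081 − 9 = 549072

Σk³ = 549072


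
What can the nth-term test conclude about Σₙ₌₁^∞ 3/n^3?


lim(n→∞) 3/n^3 = 0
lim aₙ = 0 → nth-term test is INCONCLUSIVE
(Need other tests; this is actually a convergent p-series with p=3 > 1)

Inconclusive (lim aₙ = 0; need another test)


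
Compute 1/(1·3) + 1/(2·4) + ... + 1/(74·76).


1/(k(k+2)) = (1/2)·(1/k - 1/(k+2)) (partial fractions)
Telescoping: Σ = (1/2)·(1 + 1/2 - 1/75 - 1/76) = 8399/11400

Sum = 8399/11400


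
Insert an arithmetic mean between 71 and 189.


AM = (71 + 189)/2 = 260/2 = 130

AM = 130


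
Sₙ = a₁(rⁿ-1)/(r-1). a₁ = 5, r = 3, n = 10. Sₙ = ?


Sₙ = 5×(3^10 - 1)/(3 - 1)
= 5×(59049 - 1)/2
= 5×59048/2
= 147620

S_10 = 147620


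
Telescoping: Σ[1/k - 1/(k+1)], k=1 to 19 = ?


Telescoping: adjacent terms cancel.
= 1/1 - 1/20
= 1 - 1/20 = 19/20

Sum = 19/20


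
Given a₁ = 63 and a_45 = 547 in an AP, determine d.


d = (aₙ - a₁)/(n-1)
= (547 - 63)/(45-1)
= 484/44 = 11

d = 11


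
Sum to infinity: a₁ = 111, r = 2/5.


S∞ = a₁/(1-r) = 111/(1 - 2/5)
= 111/(3/5)
= 185

S∞ = 185


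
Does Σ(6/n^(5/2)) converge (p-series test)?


p-series test: Σ c/n^p converges if p > 1, diverges if p ≤ 1 (constant c > 0 doesn't affect convergence).
p = 5/2
5/2 > 1 → CONVERGES

Converges (p = 5/2 > 1)


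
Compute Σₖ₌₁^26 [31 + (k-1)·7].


aₙ = 31 + (26-1)×7 = 206
Sₙ = n(a₁+aₙ)/2 = 26×(31+206)/2
= 26×237/2 = 3081

S_26 = 3081


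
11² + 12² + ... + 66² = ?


Σₖ₌11^66 k² = Σₖ₌₁^66 k² − Σₖ₌₁^10 k²
= 66·67·133/6 − 10·11·21/6
= 98021 − 385 = 97636

Σk² = 97636


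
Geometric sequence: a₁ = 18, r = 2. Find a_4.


aₙ = a₁·r^(n-1)
= 18×2^3
= 18×8
= 144

a_4 = 144


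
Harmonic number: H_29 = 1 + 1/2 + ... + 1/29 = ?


H_29 = 1/1 + 1/2 + 1/3 + ... + 1/29
= 9227046511387/2329089562800
≈ 3.9617

H_29 = 9227046511387/2329089562800 ≈ 3.9617


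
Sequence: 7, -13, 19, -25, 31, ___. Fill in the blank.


Pattern: alternating sign, magnitude arithmetic (d=6)
Terms: 7, -13, 19, -25, 31
Next term = -37

Next term = -37


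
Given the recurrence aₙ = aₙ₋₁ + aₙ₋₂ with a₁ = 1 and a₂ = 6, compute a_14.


Computing iteratively: 1, 6, 7, 13, 20, 33, 53, 86, 139, 225, 364, 589, ...
a_14 = 1542

a_14 = 1542


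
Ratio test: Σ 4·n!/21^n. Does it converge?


aₙ = 4·n!/21^n
a_{n+1}/aₙ = (n+1)!/21^(n+1) × 21^n/n!  (constant 4 cancels)
= (n+1)/21
L = lim(n→∞) (n+1)/21 = ∞
L > 1 → series DIVERGES

Diverges (ratio test: L = ∞ > 1)


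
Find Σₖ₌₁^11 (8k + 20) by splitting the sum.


Σ(8k+20) = 8·Σk + 20·n
= 8·66 + 20·11
= 528 + 220 = 748

Σ = 748


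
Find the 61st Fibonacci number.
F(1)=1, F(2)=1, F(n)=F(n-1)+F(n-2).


Fibonacci sequence: 1, 1, 2, 3, 5, 8, 13, 21, 34, 55, 89, ...
F(61) = 2504730781961

F(61) = 2504730781961


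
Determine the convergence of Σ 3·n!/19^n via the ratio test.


aₙ = 3·n!/19^n
a_{n+1}/aₙ = (n+1)!/19^(n+1) × 19^n/n!  (constant 3 cancels)
= (n+1)/19
L = lim(n→∞) (n+1)/19 = ∞
L > 1 → series DIVERGES

Diverges (ratio test: L = ∞ > 1)


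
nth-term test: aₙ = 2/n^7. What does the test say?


lim(n→∞) 2/n^7 = 0
lim aₙ = 0 → nth-term test is INCONCLUSIVE
(Need other tests; this is actually a convergent p-series with p=7 > 1)

Inconclusive (lim aₙ = 0; need another test)


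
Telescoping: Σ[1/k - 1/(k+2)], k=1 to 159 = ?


Telescoping with gap 2: two head and two tail terms survive.
= (1 + 1/2) - (1/160 + 1/161)
= 3/2 - 1/160 - 1/161 = 38319/25760

Sum = 38319/25760


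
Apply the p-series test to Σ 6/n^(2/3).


p-series test: Σ c/n^p converges if p > 1, diverges if p ≤ 1 (constant c > 0 doesn't affect convergence).
p = 2/3
2/3 ≤ 1 → DIVERGES

Diverges (p = 2/3 ≤ 1)


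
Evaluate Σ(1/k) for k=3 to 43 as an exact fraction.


Σₖ₌3^43 1/k = 1/3 + 1/4 + 1/5 + ... + 1/43
= 348646925444470217/122332313750680800
≈ 2.85

Sum = 348646925444470217/122332313750680800 ≈ 2.85


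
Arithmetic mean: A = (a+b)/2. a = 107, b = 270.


AM = (107 + 270)/2 = 377/2 = 188.5

AM = 188.5


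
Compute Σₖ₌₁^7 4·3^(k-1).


Sₙ = 4×(3^7 - 1)/(3 - 1)
= 4×(2187 - 1)/2
= 4×2186/2
= 4372

S_7 = 4372


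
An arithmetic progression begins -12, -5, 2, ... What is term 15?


aₙ = a₁ + (n-1)d
= -12 + (15-1)×7
= -12 + 98
= 86

a_15 = 86


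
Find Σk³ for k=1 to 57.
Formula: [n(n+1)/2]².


n(n+1)/2 = 57×58/2 = 1653
Σk³ = 1653² = 2732409

Σk³ = 2732409


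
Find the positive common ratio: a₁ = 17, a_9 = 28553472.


r^(n-1) = aₙ/a₁
r^8 = 28553472/17 = 1679616
r = 1679616^(1/8)
= ±6; taking r > 0 gives r = 6

r = 6


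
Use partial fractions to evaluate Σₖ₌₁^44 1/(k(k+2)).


1/(k(k+2)) = (1/2)·(1/k - 1/(k+2)) (partial fractions)
Telescoping: Σ = (1/2)·(1 + 1/2 - 1/45 - 1/46) = 1507/2070

Sum = 1507/2070


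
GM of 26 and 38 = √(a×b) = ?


GM = √(26×38) = √988 = 31.4325

GM = 31.4325


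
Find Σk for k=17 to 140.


Σₖ₌17^140 k = Σₖ₌₁^140 k − Σₖ₌₁^16 k
= 140·141/2 − 16·17/2
= 9870 − 136 = 9734

Σk = 9734


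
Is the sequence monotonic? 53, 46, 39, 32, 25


Differences: -7, -7, -7, -7
All differences < 0 → strictly DECREASING

Monotonically decreasing


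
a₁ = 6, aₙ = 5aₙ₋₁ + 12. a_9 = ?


Computing step by step:
a_1 = 6
a_2 = 42
a_3 = 222
a_4 = 1122
a_5 = 5622
a_6 = 28122
a_7 = 140622
a_8 = 703122
a_9 = 3515622


a_9 = 3515622


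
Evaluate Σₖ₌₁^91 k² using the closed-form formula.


n = 91
n(n+1)(2n+1)/6 = 91×92×183/6
= 1532076/6 = 255346

Σk² = 255346


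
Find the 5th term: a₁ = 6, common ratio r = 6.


aₙ = a₁·r^(n-1)
= 6×6^4
= 6×1296
= 7776

a_5 = 7776


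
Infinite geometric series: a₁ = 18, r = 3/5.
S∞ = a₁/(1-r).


S∞ = a₁/(1-r) = 18/(1 - 3/5)
= 18/(2/5)
= 45

S∞ = 45


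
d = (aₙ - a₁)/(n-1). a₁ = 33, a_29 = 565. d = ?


d = (aₙ - a₁)/(n-1)
= (565 - 33)/(29-1)
= 532/28 = 19

d = 19


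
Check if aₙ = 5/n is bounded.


a₁ = 5, a₂ = 5/2, a₃ = 5/3, ...
0 < aₙ ≤ 5 for all n ≥ 1
Lower bound: 0, Upper bound: 5
The sequence IS bounded

Bounded (0 < aₙ ≤ 5)


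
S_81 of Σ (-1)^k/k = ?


S = -1 + 1/2 - 1/3 + 1/4 - 1/5 + 1/6 - 1/7 + 1/8 ± ...
= -0.6993
(Full series converges to -ln(2) ≈ -0.6931)

S_81 = -0.6993


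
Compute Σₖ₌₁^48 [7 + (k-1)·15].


aₙ = 7 + (48-1)×15 = 712
Sₙ = n(a₁+aₙ)/2 = 48×(7+712)/2
= 48×719/2 = 17256

S_48 = 17256


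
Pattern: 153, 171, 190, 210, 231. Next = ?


Pattern: triangular numbers: n(n+1)/2
Terms: 153, 171, 190, 210, 231
Next term = 253

Next term = 253


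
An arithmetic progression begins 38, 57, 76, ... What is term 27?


aₙ = a₁ + (n-1)d
= 38 + (27-1)×19
= 38 + 494
= 532

a_27 = 532


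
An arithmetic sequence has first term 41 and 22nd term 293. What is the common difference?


d = (aₙ - a₁)/(n-1)
= (293 - 41)/(22-1)
= 252/21 = 12

d = 12


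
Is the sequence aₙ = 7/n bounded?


a₁ = 7, a₂ = 7/2, a₃ = 7/3, ...
0 < aₙ ≤ 7 for all n ≥ 1
Lower bound: 0, Upper bound: 7
The sequence IS bounded

Bounded (0 < aₙ ≤ 7)


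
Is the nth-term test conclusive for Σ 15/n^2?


lim(n→∞) 15/n^2 = 0
lim aₙ = 0 → nth-term test is INCONCLUSIVE
(Need other tests; this is actually a convergent p-series with p=2 > 1)

Inconclusive (lim aₙ = 0; need another test)


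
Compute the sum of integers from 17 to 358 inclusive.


Σₖ₌17^358 k = Σₖ₌₁^358 k − Σₖ₌₁^16 k
= 358·359/2 − 16·17/2
= 64261 − 136 = 64125

Σk = 64125


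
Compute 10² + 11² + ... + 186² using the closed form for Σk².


Σₖ₌10^186 k² = Σₖ₌₁^186 k² − Σₖ₌₁^9 k²
= 186·187·373/6 − 9·10·19/6
= 2162281 − 285 = 2161996

Σk² = 2161996


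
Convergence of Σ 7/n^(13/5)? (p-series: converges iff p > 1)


p-series test: Σ c/n^p converges if p > 1, diverges if p ≤ 1 (constant c > 0 doesn't affect convergence).
p = 13/5
13/5 > 1 → CONVERGES

Converges (p = 13/5 > 1)


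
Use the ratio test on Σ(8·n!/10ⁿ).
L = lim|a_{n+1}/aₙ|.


aₙ = 8·n!/10^n
a_{n+1}/aₙ = (n+1)!/10^(n+1) × 10^n/n!  (constant 8 cancels)
= (n+1)/10
L = lim(n→∞) (n+1)/10 = ∞
L > 1 → series DIVERGES

Diverges (ratio test: L = ∞ > 1)


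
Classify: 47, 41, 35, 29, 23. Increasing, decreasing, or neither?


Differences: -6, -6, -6, -6
All differences < 0 → strictly DECREASING

Monotonically decreasing


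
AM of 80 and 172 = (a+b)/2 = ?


AM = (80 + 172)/2 = 252/2 = 126

AM = 126


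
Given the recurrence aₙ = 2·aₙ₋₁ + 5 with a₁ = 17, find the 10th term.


Computing step by step:
a_1 = 17
a_2 = 39
a_3 = 83
a_4 = 171
a_5 = 347
a_6 = 699
a_7 = 1403
a_8 = 2811
a_9 = 5627
a_10 = 11259


a_10 = 11259


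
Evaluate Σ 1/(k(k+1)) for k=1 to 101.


1/(k(k+1)) = 1/k - 1/(k+1) (partial fractions)
Telescoping: Σ = 1 - 1/102 = 101/102

Sum = 101/102


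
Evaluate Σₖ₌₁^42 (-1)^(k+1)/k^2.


S = 1 - 1/4 + 1/9 - 1/16 + 1/25 - 1/36 + 1/49 - 1/64 ± ...
= 0.8222
(Full series converges to +π²/12 ≈ +0.8225)

S_42 = 0.8222


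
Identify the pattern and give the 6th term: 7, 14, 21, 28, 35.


Pattern: arithmetic (d=7)
Terms: 7, 14, 21, 28, 35
Next term = 42

Next term = 42


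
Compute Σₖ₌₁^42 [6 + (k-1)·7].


aₙ = 6 + (42-1)×7 = 293
Sₙ = n(a₁+aₙ)/2 = 42×(6+293)/2
= 42×299/2 = 6279

S_42 = 6279


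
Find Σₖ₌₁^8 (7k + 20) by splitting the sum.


Σ(7k+20) = 7·Σk + 20·n
= 7·36 + 20·8
= 252 + 160 = 412

Σ = 412


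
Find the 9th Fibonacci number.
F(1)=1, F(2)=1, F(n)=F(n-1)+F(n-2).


Fibonacci sequence: 1, 1, 2, 3, 5, 8, 13, 21, 34
F(9) = 34

F(9) = 34


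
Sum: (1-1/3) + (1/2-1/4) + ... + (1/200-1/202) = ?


Telescoping with gap 2: two head and two tail terms survive.
= (1 + 1/2) - (1/201 + 1/202)
= 3/2 - 1/201 - 1/202 = 30250/20301

Sum = 30250/20301


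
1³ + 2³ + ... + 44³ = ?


n(n+1)/2 = 44×45/2 = 990
Σk³ = 990² = 980100

Σk³ = 980100


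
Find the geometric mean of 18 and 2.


GM = √(18×2) = √36 = 6

GM = 6


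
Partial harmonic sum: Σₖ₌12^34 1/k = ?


Σₖ₌12^34 1/k = 1/12 + 1/13 + 1/14 + ... + 1/34
= 158603136279059/144403552893600
≈ 1.0983

Sum = 158603136279059/144403552893600 ≈ 1.0983


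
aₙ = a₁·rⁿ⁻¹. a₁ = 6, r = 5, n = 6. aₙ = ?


aₙ = a₁·r^(n-1)
= 6×5^5
= 6×3125
= 18750

a_6 = 18750


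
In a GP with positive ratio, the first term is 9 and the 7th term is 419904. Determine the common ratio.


r^(n-1) = aₙ/a₁
r^6 = 419904/9 = 46656
r = 46656^(1/6)
= ±6; taking r > 0 gives r = 6

r = 6


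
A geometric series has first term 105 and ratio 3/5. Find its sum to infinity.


S∞ = a₁/(1-r) = 105/(1 - 3/5)
= 105/(2/5)
= 525/2

S∞ = 525/2


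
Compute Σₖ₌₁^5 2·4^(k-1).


Sₙ = 2×(4^5 - 1)/(4 - 1)
= 2×(1024 - 1)/3
= 2×1023/3
= 682

S_5 = 682


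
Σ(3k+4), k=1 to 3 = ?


Σ(3k+4) = 3·Σk + 4·n
= 3·6 + 4·3
= 18 + 12 = 30

Σ = 30


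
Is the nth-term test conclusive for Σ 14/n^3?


lim(n→∞) 14/n^3 = 0
lim aₙ = 0 → nth-term test is INCONCLUSIVE
(Need other tests; this is actually a convergent p-series with p=3 > 1)

Inconclusive (lim aₙ = 0; need another test)


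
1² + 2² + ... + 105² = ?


n = 105
n(n+1)(2n+1)/6 = 105×106×211/6
= 2348430/6 = 391405

Σk² = 391405


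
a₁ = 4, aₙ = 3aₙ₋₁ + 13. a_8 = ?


Computing step by step:
a_1 = 4
a_2 = 25
a_3 = 88
a_4 = 277
a_5 = 844
a_6 = 2545
a_7 = 7648
a_8 = 22957


a_8 = 22957


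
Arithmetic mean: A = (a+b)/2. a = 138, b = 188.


AM = (138 + 188)/2 = 326/2 = 163

AM = 163


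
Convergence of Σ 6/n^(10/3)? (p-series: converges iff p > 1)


p-series test: Σ c/n^p converges if p > 1, diverges if p ≤ 1 (constant c > 0 doesn't affect convergence).
p = 10/3
10/3 > 1 → CONVERGES

Converges (p = 10/3 > 1)


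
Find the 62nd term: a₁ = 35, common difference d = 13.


aₙ = a₁ + (n-1)d
= 35 + (62-1)×13
= 35 + 793
= 828

a_62 = 828


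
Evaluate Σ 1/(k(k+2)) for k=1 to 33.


1/(k(k+2)) = (1/2)·(1/k - 1/(k+2)) (partial fractions)
Telescoping: Σ = (1/2)·(1 + 1/2 - 1/34 - 1/35) = 429/595

Sum = 429/595


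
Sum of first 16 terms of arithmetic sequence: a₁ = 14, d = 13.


aₙ = 14 + (16-1)×13 = 209
Sₙ = n(a₁+aₙ)/2 = 16×(14+209)/2
= 16×223/2 = 1784

S_16 = 1784


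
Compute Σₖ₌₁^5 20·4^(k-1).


Sₙ = 20×(4^5 - 1)/(4 - 1)
= 20×(1024 - 1)/3
= 20×1023/3
= 6820

S_5 = 6820


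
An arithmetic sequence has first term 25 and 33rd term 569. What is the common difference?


d = (aₙ - a₁)/(n-1)
= (569 - 25)/(33-1)
= 544/32 = 17

d = 17


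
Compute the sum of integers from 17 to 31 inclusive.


Σₖ₌17^31 k = Σₖ₌₁^31 k − Σₖ₌₁^16 k
= 31·32/2 − 16·17/2
= 496 − 136 = 360

Σk = 360


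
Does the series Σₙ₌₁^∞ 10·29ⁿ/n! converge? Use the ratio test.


aₙ = 10·29^n/n!
a_{n+1}/aₙ = 29^(n+1)/(n+1)! × n!/29^n  (constant 10 cancels)
= 29/(n+1)
L = lim(n→∞) 29/(n+1) = 0
L < 1 → series CONVERGES

Converges (ratio test: L = 0 < 1)


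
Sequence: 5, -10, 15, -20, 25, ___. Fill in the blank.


Pattern: alternating sign, magnitude arithmetic (d=5)
Terms: 5, -10, 15, -20, 25
Next term = -30

Next term = -30


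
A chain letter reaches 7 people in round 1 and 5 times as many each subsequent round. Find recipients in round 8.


aₙ = a₁·r^(n-1)
= 7×5^7
= 7×78125
= 546875

a_8 = 546875


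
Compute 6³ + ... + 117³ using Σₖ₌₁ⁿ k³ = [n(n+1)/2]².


Σₖ₌6^117 k³ = [117·118/2]² − [5·6/2]²
= 47651409 − 225 = 47651184

Σk³ = 47651184


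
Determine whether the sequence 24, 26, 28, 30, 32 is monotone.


Differences: 2, 2, 2, 2
All differences > 0 → strictly INCREASING

Monotonically increasing


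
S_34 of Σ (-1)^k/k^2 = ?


S = -1 + 1/4 - 1/9 + 1/16 - 1/25 + 1/36 - 1/49 + 1/64 ± ...
= -0.822
(Full series converges to -π²/12 ≈ -0.8225)

S_34 = -0.822


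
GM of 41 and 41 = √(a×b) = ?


GM = √(41×41) = √1681 = 41

GM = 41


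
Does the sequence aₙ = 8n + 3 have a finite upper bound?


aₙ = 8n + 3 → as n→∞, aₙ→∞
No finite upper bound exists
The sequence is UNBOUNDED

Unbounded (aₙ → ∞ as n → ∞)


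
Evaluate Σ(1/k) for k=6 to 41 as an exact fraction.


Σₖ₌6^41 1/k = 1/6 + 1/7 + 1/8 + ... + 1/41
= 40219449830612693/19914562703599200
≈ 2.0196

Sum = 40219449830612693/19914562703599200 ≈ 2.0196


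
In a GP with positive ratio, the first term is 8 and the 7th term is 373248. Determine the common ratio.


r^(n-1) = aₙ/a₁
r^6 = 373248/8 = 46656
r = 46656^(1/6)
= ±6; taking r > 0 gives r = 6

r = 6


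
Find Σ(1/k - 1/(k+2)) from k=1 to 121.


Telescoping with gap 2: two head and two tail terms survive.
= (1 + 1/2) - (1/122 + 1/123)
= 3/2 - 1/122 - 1/123 = 11132/7503

Sum = 11132/7503


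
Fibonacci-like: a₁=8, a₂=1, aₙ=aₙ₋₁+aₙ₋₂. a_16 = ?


Computing iteratively: 8, 1, 9, 10, 19, 29, 48, 77, 125, 202, 327, 529, ...
a_16 = 3626

a_16 = 3626


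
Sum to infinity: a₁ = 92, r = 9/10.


S∞ = a₁/(1-r) = 92/(1 - 9/10)
= 92/(1/10)
= 920

S∞ = 920


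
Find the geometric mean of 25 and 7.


GM = √(25×7) = √175 = 13.2288

GM = 13.2288


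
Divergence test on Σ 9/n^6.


lim(n→∞) 9/n^6 = 0
lim aₙ = 0 → nth-term test is INCONCLUSIVE
(Need other tests; this is actually a convergent p-series with p=6 > 1)

Inconclusive (lim aₙ = 0; need another test)


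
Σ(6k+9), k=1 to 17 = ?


Σ(6k+9) = 6·Σk + 9·n
= 6·153 + 9·17
= 918 + 153 = 1071

Σ = 1071


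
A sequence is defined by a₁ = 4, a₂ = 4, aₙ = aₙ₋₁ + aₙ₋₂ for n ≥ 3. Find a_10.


Computing iteratively: 4, 4, 8, 12, 20, 32, 52, 84, 136, 220
a_10 = 220

a_10 = 220


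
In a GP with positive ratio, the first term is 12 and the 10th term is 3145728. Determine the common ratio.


r^(n-1) = aₙ/a₁
r^9 = 3145728/12 = 262144
r = 262144^(1/9)
= 4

r = 4


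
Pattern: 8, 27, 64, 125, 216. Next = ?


Pattern: perfect cubes: n³
Terms: 8, 27, 64, 125, 216
Next term = 343

Next term = 343


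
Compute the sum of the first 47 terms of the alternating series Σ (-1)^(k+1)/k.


S = 1 - 1/2 + 1/3 - 1/4 + 1/5 - 1/6 + 1/7 - 1/8 ± ...
= 0.7037
(Full series converges to +ln(2) ≈ +0.6931)

S_47 = 0.7037


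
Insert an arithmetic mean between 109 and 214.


AM = (109 + 214)/2 = 323/2 = 161.5

AM = 161.5


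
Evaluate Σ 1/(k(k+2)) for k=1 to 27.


1/(k(k+2)) = (1/2)·(1/k - 1/(k+2)) (partial fractions)
Telescoping: Σ = (1/2)·(1 + 1/2 - 1/28 - 1/29) = 1161/1624

Sum = 1161/1624


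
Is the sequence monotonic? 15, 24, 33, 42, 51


Differences: 9, 9, 9, 9
All differences > 0 → strictly INCREASING

Monotonically increasing


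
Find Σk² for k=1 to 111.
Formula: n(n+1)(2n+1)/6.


n = 111
n(n+1)(2n+1)/6 = 111×112×223/6
= 2772336/6 = 462056

Σk² = 462056


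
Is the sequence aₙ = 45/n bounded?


a₁ = 45, a₂ = 45/2, a₃ = 45/3, ...
0 < aₙ ≤ 45 for all n ≥ 1
Lower bound: 0, Upper bound: 45
The sequence IS bounded

Bounded (0 < aₙ ≤ 45)


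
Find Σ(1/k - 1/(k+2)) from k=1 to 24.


Telescoping with gap 2: two head and two tail terms survive.
= (1 + 1/2) - (1/25 + 1/26)
= 3/2 - 1/25 - 1/26 = 462/325

Sum = 462/325


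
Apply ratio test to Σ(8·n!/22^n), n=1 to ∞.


aₙ = 8·n!/22^n
a_{n+1}/aₙ = (n+1)!/22^(n+1) × 22^n/n!  (constant 8 cancels)
= (n+1)/22
L = lim(n→∞) (n+1)/22 = ∞
L > 1 → series DIVERGES

Diverges (ratio test: L = ∞ > 1)


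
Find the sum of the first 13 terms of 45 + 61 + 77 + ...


aₙ = 45 + (13-1)×16 = 237
Sₙ = n(a₁+aₙ)/2 = 13×(45+237)/2
= 13×282/2 = 1833

S_13 = 1833


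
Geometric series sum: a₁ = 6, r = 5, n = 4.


Sₙ = 6×(5^4 - 1)/(5 - 1)
= 6×(625 - 1)/4
= 6×624/4
= 936

S_4 = 936


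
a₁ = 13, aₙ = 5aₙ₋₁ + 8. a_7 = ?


Computing step by step:
a_1 = 13
a_2 = 73
a_3 = 373
a_4 = 1873
a_5 = 9373
a_6 = 46873
a_7 = 234373


a_7 = 234373


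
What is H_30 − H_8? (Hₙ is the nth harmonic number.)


Σₖ₌9^30 1/k = 1/9 + 1/10 + 1/11 + ... + 1/30
= 2974550125537/2329089562800
≈ 1.2771

Sum = 2974550125537/2329089562800 ≈ 1.2771


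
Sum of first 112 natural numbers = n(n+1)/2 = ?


n(n+1)/2 = 112×113/2 = 12656/2 = 6328

Σk = 6328


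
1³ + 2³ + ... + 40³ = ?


n(n+1)/2 = 40×41/2 = 820
Σk³ = 820² = 672400

Σk³ = 672400


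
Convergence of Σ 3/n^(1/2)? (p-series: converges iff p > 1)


p-series test: Σ c/n^p converges if p > 1, diverges if p ≤ 1 (constant c > 0 doesn't affect convergence).
p = 1/2
1/2 ≤ 1 → DIVERGES

Diverges (p = 1/2 ≤ 1)


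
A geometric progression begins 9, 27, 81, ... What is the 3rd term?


aₙ = a₁·r^(n-1)
= 9×3^2
= 9×9
= 81

a_3 = 81


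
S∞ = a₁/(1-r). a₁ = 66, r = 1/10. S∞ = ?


S∞ = a₁/(1-r) = 66/(1 - 1/10)
= 66/(9/10)
= 220/3

S∞ = 220/3
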